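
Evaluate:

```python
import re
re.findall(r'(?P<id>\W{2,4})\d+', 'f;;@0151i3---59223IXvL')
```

This matches 2 to 4 of a non-word character (captured as 'id'); then one or more of a digit.
Walking the string: at [1:8] match ';;@0151', group 1 = ';;@'; at [10:18] match '---59223', group 1 = '---'.
One capturing group, so `findall` returns just the captured substring from each match — 2 in all.

[';;@', '---']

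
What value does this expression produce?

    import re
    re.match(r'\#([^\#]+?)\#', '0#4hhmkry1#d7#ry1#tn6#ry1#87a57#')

`re.match` only tries the pattern at the start of the string.
Here position 0 doesn't satisfy it, so the call returns None.

None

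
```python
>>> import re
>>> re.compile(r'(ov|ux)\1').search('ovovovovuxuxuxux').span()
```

(0, 4)

`\1` has to match the exact text group 1 already captured.
The match spans [0:4] → 'ovov'.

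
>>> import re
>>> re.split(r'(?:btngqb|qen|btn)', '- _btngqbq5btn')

Alternation isn't longest-match — the leftmost alternative that fits at this position is chosen.
Matches to split on: at [3:9] → 'btngqb'; at [11:14] → 'btn'.
The string is cut at each match, leaving 3 pieces.

['- _', 'q5', '']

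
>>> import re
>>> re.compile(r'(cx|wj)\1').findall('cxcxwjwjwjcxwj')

['cx', 'wj']

`\1` has to match the exact text group 1 already captured.
Walking the string: at [0:4] match 'cxcx', group 1 = 'cx'; at [4:8] match 'wjwj', group 1 = 'wj'.
One capturing group, so `findall` returns just the captured substring from each match — 2 in all.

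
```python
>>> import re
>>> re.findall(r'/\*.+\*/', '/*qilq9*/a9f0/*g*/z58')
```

['/*qilq9*/a9f0/*g*/']

With no groups in the pattern, `findall` gives back each whole match — 1 here.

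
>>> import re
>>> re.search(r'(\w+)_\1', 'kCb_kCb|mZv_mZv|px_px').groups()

The match spans [0:7] → 'kCb_kCb'.
Captured: group 1 = 'kCb'.

('kCb',)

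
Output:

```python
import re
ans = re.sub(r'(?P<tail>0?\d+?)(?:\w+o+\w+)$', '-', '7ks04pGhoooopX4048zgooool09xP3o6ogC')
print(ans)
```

The pattern matches optionally the literal '0', then one or more of a digit (lazy) (captured as 'tail'); then one or more of a word character, then one or more of a literal 'o', then one or more of a word character (non-capturing group); then anchored at the end.
Matches: at [0:35] → '7ks04pGhoooopX4048zgooool09xP3o6ogC'.
Every occurrence is swapped for '-'.

-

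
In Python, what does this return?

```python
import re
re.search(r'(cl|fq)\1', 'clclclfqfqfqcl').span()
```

(0, 4)

The backreference `\1` re-matches whatever the first group consumed, character for character.
`re.search` tries every starting position until one works.
The match spans [0:4] → 'clcl'.
Captured: group 1 = 'cl'.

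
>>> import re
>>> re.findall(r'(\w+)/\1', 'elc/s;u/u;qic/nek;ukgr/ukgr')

['u', 'ukgr']

`\1` has to match the exact text group 1 already captured.
Because there's exactly one group, `findall` drops the full match and keeps group 1 from each hit.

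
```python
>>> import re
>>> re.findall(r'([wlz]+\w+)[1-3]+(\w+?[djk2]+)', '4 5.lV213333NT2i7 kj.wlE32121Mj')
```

[('lV21333', 'NT2'), ('wlE3212', 'Mj')]

This matches one or more of one of [wlz], then one or more of a word character (captured); then one or more of a character in [1-3]; then one or more of a word character (lazy), then one or more of one of [djk2] (captured).
Multiple groups make `findall` return tuples — one 2-tuple for each match.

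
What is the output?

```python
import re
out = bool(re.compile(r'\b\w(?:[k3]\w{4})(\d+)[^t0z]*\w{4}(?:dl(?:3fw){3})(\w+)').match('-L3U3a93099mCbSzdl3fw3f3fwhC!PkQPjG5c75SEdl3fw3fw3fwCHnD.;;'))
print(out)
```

False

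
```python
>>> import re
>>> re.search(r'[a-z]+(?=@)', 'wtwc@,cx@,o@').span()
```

The positive lookaround only admits positions where the adjacent text matches; those characters stay outside the span.
`re.search` tries every starting position until one works.
The match spans [0:4] → 'wtwc'.

(0, 4)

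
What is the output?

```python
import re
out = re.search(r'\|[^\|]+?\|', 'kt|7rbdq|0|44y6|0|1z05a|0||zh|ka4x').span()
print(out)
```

(2, 9)

`re.search` tries every starting position until one works.
The match spans [2:9] → '|7rbdq|'.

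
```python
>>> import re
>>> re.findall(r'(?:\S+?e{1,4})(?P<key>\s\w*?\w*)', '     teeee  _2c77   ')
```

[' ']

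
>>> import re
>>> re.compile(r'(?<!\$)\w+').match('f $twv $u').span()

(0, 1)

`re.match` won't scan ahead — the pattern has to work from the very first character.
The match spans [0:1] → 'f'.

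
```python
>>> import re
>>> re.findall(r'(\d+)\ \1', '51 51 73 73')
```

`\1` has to match the exact text group 1 already captured.
With a single group, `findall` returns only what that group captured — 2 items.

['51', '73']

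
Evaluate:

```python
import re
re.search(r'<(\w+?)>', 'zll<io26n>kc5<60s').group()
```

'<io26n>'

The match spans [3:10] → '<io26n>'.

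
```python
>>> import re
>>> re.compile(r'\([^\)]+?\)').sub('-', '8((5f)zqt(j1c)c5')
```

'8-zqt-c5'

Matches: at [1:6] → '((5f)'; at [9:14] → '(j1c)'.
`sub` substitutes '-' at each match site.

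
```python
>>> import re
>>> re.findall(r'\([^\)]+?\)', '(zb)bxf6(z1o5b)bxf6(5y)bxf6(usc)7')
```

['(zb)', '(z1o5b)', '(5y)', '(usc)']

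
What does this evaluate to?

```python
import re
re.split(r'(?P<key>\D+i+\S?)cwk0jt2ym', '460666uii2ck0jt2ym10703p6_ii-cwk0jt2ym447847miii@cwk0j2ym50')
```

This matches one or more of a non-digit, then one or more of the literal 'i', then optionally a non-whitespace character (captured as 'key'); then the literal 'cwk', then the literal '0jt', then the literal '2ym'.
Matches to split on: at [25:38] → '_ii-cwk0jt2ym'.
With a capturing group present, the delimiter's captured portion is kept in the result list.

['460666uii2ck0jt2ym10703p6', '_ii-', '447847miii@cwk0j2ym50']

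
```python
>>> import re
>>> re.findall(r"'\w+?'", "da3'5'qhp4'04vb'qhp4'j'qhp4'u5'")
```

["'5'", "'04vb'", "'j'", "'u5'"]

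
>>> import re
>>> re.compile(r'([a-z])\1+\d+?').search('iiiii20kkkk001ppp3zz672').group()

'iiiii2'

A backreference is literal: `\1` must see the identical characters the first group matched.
The match spans [0:6] → 'iiiii2'.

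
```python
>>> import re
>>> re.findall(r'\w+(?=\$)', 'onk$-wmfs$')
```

['onk', 'wmfs']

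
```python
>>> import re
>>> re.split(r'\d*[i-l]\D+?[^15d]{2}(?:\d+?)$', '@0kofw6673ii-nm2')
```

['@0kofw', '']

The pattern matches zero or more of a digit, then a character in [i-l], then one or more of a non-digit (lazy); then exactly 2 of any character except [15d]; then one or more of a digit (lazy) (non-capturing group); then anchored at the end.
Each match becomes a cut point; 2 segments remain.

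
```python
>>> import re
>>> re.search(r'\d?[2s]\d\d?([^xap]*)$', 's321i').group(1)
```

This matches optionally a digit, then one of [2s]; then a digit, then optionally a digit; then zero or more of any character except [xap] (captured); then anchored at the end.
`re.search` tries every starting position until one works.
The match spans [0:5] → 's321i'.
Captured: group 1 = '1i'.

'1i'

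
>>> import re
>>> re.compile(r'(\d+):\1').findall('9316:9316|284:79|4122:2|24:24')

['9316', '2', '24']

`\1` is not a pattern — it's the concrete string captured by group 1, re-applied verbatim.
Scanning left to right: at [0:9] match '9316:9316', group 1 = '9316'; at [20:23] match '2:2', group 1 = '2'; at [24:29] match '24:24', group 1 = '24'.
With a single group, `findall` returns only what that group captured — 3 items.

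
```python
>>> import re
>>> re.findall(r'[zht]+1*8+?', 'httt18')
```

['httt18']

No capturing groups, so `findall` returns the 1 full match string.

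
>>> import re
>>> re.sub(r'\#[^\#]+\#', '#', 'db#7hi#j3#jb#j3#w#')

'db#j3#j3#'

`sub` substitutes '#' at each match site.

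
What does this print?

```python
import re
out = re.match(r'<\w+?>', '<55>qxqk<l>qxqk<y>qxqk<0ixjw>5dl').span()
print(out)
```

(0, 4)

`re.match` won't scan ahead — the pattern has to work from the very first character.
The match spans [0:4] → '<55>'.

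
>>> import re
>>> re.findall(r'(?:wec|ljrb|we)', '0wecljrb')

['wec', 'ljrb']

The regex engine tests alternatives in the order written; an earlier branch that matches wins even if a later one would match more.
Scanning left to right: at [1:4] → 'wec'; at [4:8] → 'ljrb'.
Since nothing is captured, `findall` lists the 2 matched substrings directly.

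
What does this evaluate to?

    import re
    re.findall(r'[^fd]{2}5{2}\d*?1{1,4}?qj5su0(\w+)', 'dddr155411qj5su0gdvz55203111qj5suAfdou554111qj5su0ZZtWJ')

['gdvz55203111qj5suAfdou554111qj5su0ZZtWJ']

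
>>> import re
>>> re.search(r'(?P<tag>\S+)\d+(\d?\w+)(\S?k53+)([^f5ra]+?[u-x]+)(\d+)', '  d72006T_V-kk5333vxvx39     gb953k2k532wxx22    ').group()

'gb953k2k532wxx22'

This matches one or more of a non-whitespace character (captured as 'tag'); then one or more of a digit; then optionally a digit, then one or more of a word character (captured); then optionally a non-whitespace character, then the literal 'k5', then one or more of a literal '3' (captured); then one or more of any character except [f5ra] (lazy), then one or more of a character in [u-x] (captured); then one or more of a digit (captured).
Unlike `match`, `search` isn't anchored — it looks for the pattern anywhere in the string.
The match spans [29:45] → 'gb953k2k532wxx22'.
Captured: group 1 = 'gb95', group 2 = 'k2', group 3 = 'k53', group 4 = '2wxx', group 5 = '22'.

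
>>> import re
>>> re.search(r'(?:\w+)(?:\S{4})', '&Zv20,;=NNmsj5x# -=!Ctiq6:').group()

'Zv20,;=N'

This matches one or more of a word character (non-capturing group); then exactly 4 of a non-whitespace character (non-capturing group).
`search` walks the string left to right and returns the first match it finds.
The match spans [1:9] → 'Zv20,;=N'.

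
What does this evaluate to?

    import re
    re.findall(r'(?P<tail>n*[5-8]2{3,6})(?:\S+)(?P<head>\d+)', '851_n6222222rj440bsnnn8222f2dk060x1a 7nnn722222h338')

This matches zero or more of a literal 'n', then a character in [5-8], then 3 to 6 of the literal '2' (captured as 'tail'); then one or more of a non-whitespace character (non-capturing group); then one or more of a digit (captured as 'head').
Matches: at [4:35] match 'n6222222rj440bsnnn8222f2dk060x1', groups = ('n6222222', '1'); at [38:51] match 'nnn722222h338', groups = ('nnn722222', '8').
Multiple groups make `findall` return tuples — one 2-tuple for each match.

[('n6222222', '1'), ('nnn722222', '8')]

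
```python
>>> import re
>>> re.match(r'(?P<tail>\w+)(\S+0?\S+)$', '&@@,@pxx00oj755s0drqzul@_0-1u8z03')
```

The pattern matches one or more of a word character (captured as 'tail'); then one or more of a non-whitespace character, then optionally a literal '0', then one or more of a non-whitespace character (captured); then anchored at the end.
`re.match` won't scan ahead — the pattern has to work from the very first character.
Here the string doesn't start with a match, so the call returns None.

None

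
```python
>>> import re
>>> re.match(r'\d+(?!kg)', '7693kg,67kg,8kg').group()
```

'769'

Because the assertion is negative and zero-width, positions next to the forbidden text are skipped.
`match` is anchored at position 0; if the pattern doesn't fit there, it returns None.
The match spans [0:3] → '769'.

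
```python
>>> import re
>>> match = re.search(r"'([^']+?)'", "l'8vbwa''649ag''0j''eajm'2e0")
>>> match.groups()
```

('8vbwa',)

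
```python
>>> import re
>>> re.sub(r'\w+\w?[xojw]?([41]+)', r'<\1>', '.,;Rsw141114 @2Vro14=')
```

'.,;<4> @<4>='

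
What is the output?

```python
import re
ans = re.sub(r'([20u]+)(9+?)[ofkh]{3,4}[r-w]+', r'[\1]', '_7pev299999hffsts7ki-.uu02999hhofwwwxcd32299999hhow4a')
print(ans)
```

_7pev[2]7ki-.[uu02]xcd3[22]4a

This matches one or more of one of [20u] (captured); then one or more of a literal '9' (lazy) (captured); then 3 to 4 of one of [ofkh], then one or more of a character in [r-w].
Matches: at [5:17] → '299999hffsts'; at [22:36] → 'uu02999hhofwww'; at [40:51] → '2299999hhow'.
`\1` in the replacement pulls in group 1's text for each match.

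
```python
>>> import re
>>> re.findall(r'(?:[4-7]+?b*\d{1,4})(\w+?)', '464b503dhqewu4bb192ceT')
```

['b', 'd', 'c']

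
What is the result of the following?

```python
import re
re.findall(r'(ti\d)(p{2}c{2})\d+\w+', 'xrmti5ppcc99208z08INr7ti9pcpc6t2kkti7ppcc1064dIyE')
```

[('ti5', 'ppcc')]

With 2 capturing groups, `findall` returns a 2-tuple per match.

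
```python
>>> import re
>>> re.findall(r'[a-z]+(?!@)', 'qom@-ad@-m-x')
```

['qo', 'a', 'm', 'x']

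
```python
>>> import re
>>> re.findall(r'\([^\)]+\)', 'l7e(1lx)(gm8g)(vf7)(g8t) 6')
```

Matches: at [3:8] → '(1lx)'; at [8:14] → '(gm8g)'; at [14:19] → '(vf7)'; at [19:24] → '(g8t)'.
With no groups in the pattern, `findall` gives back each whole match — 4 here.

['(1lx)', '(gm8g)', '(vf7)', '(g8t)']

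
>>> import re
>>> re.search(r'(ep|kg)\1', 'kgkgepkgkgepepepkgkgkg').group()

'kgkg'

The backreference `\1` re-matches whatever the first group consumed, character for character.
`search` walks the string left to right and returns the first match it finds.
The match spans [0:4] → 'kgkg'.
Captured: group 1 = 'kg'.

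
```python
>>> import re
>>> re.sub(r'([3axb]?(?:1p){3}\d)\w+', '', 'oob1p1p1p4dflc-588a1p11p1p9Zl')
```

'oo-588a1p11p1p9Zl'

Each match is replaced by ''.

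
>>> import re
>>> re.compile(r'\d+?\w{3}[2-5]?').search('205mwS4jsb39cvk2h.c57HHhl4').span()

(0, 4)

This matches one or more of a digit (lazy); then exactly 3 of a word character, then optionally a character in [2-5].
A non-greedy quantifier consumes as few characters as it can — just enough that the remainder of the pattern still matches from where it stops; whatever follows it matches normally.
`search` walks the string left to right and returns the first match it finds.
The match spans [0:4] → '205m'.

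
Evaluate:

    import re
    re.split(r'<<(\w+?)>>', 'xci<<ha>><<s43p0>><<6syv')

['xci', 'ha', '', 's43p0', '<<6syv']

Matches to split on: at [3:9] → '<<ha>>'; at [9:18] → '<<s43p0>>'.
With a capturing group present, the delimiter's captured portion is kept in the result list.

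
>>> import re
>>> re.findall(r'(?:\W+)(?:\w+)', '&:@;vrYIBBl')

['&:@;vrYIBBl']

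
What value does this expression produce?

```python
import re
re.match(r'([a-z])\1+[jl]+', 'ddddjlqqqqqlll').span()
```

`\1` has to match the exact text group 1 already captured.
`re.match` only tries the pattern at the start of the string.
The match spans [0:6] → 'ddddjl'.
Captured: group 1 = 'd'.

(0, 6)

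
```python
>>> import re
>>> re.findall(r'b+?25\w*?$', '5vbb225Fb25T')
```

['b25T']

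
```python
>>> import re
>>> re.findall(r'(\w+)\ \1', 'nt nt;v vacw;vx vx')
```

['nt', 'v', 'vx']

`\1` is not a pattern — it's the concrete string captured by group 1, re-applied verbatim.
Matches: at [0:5] match 'nt nt', group 1 = 'nt'; at [6:9] match 'v v', group 1 = 'v'; at [13:18] match 'vx vx', group 1 = 'vx'.
Because there's exactly one group, `findall` drops the full match and keeps group 1 from each hit.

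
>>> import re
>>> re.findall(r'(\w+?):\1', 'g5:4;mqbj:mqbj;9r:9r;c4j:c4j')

The backreference `\1` re-matches whatever the first group consumed, character for character.
Because there's exactly one group, `findall` drops the full match and keeps group 1 from each hit.

['mqbj', '9r', 'c4j']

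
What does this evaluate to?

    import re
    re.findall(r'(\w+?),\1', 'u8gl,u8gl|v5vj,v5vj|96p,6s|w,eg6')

['u8gl', 'v5vj']

The backreference `\1` re-matches whatever the first group consumed, character for character.
Scanning left to right: at [0:9] match 'u8gl,u8gl', group 1 = 'u8gl'; at [10:19] match 'v5vj,v5vj', group 1 = 'v5vj'.
With a single group, `findall` returns only what that group captured — 2 items.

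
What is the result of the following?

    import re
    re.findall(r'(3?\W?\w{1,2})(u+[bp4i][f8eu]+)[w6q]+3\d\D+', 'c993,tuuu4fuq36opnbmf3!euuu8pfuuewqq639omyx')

This matches optionally the literal '3', then optionally a non-word character, then 1 to 2 of a word character (captured); then one or more of a literal 'u', then one of [bp4i], then one or more of one of [f8eu] (captured); then one or more of one of [w6q], then the literal '3'; then a digit, then one or more of a non-digit.
Walking the string: at [3:21] match '3,tuuu4fuq36opnbmf', groups = ('3,tu', 'uu4fu').
2 groups means the one result is a tuple of 2 captured strings — 1 here.

[('3,tu', 'uu4fu')]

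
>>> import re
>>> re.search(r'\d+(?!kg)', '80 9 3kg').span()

(0, 2)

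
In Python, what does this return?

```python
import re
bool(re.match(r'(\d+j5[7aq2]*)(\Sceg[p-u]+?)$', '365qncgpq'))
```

`re.match` won't scan ahead — the pattern has to work from the very first character.
Here the string doesn't start with a match, so the call returns None, and `bool(None)` is False.

False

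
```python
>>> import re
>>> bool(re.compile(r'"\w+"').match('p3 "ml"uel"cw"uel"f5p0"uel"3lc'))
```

False

With `match`, the pattern is implicitly anchored at the beginning.
Here position 0 doesn't satisfy it, so the call returns None, and `bool(None)` is False.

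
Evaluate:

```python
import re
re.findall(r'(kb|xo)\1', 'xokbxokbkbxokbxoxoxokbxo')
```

After group 1 captures some text, `\1` only succeeds where that same text appears again.
Scanning left to right: at [6:10] match 'kbkb', group 1 = 'kb'; at [14:18] match 'xoxo', group 1 = 'xo'.
With a single group, `findall` returns only what that group captured — 2 items.

['kb', 'xo']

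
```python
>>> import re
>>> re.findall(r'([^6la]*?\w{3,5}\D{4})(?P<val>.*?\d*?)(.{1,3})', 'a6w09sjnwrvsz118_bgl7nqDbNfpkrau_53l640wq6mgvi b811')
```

`findall` packs the 3 group values into a tuple for every match.

[('a6w09sjnw', '', 'rvs'), ('z118_bgl', '', '7nq'), ('DbNfpkrau', '', '_53'), ('40wq6mgvi', '', ' b8')]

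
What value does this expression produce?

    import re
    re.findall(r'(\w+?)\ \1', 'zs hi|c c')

['c']

`\1` has to match the exact text group 1 already captured.
Walking the string: at [6:9] match 'c c', group 1 = 'c'.
`findall` collects group 1 from the one match (1 total).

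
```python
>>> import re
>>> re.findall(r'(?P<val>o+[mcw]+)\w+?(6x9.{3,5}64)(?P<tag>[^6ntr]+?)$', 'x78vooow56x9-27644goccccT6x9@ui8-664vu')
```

[]

The pattern matches one or more of a literal 'o', then one or more of one of [mcw] (captured as 'val'); then one or more of a word character (lazy); then the literal '6x9', then 3 to 5 of any character, then the literal '64' (captured); then one or more of any character except [6ntr] (lazy) (captured as 'tag'); then anchored at the end.
With 3 capturing groups, `findall` returns a 3-tuple per match.
Nothing in the string satisfies the pattern, so the list is empty.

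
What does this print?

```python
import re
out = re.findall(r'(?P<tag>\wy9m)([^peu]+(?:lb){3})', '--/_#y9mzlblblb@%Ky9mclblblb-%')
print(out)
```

The pattern matches a word character, then the literal 'y9m' (captured as 'tag'); then one or more of any character except [peu], then the literal 'lb' repeated 3 times (captured).
With 2 capturing groups, `findall` returns a 2-tuple per match.

[('Ky9m', 'clblblb')]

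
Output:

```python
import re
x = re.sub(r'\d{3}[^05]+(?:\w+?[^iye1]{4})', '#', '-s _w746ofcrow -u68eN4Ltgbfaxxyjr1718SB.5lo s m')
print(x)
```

-s _w# m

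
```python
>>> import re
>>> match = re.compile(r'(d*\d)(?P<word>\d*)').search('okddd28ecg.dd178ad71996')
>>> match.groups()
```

('ddd2', '8')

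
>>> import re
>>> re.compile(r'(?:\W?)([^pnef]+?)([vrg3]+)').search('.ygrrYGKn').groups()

('y', 'grr')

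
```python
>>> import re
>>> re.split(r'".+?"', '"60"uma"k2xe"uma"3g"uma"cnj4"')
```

Lazy quantifiers expand one character at a time until the remainder of the pattern can match.
`split` removes every match and returns the 5 fragments in between.

['', 'uma', 'uma', 'uma', '']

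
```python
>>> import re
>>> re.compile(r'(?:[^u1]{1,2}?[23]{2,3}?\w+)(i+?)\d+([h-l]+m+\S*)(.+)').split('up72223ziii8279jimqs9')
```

This matches 1 to 2 of any character except [u1] (lazy), then 2 to 3 of one of [23] (lazy), then one or more of a word character (non-capturing group); then one or more of a literal 'i' (lazy) (captured); then one or more of a digit; then one or more of a character in [h-l], then one or more of the literal 'm', then zero or more of a non-whitespace character (captured); then one or more of any character (captured).
Matches to split on: at [1:21] → 'p72223ziii8279jimqs9'.
`re.split` interleaves the captured-group text with the surrounding fragments.

['u', 'i', 'jimqs', '9', '']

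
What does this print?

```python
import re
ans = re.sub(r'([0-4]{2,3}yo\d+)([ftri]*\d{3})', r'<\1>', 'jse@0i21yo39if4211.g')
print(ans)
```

jse@0i<21yo39>1.g

The pattern matches 2 to 3 of a character in [0-4], then the literal 'yo', then one or more of a digit (captured); then zero or more of one of [ftri], then exactly 3 of a digit (captured).
`\1` in the replacement pulls in group 1's text for each match.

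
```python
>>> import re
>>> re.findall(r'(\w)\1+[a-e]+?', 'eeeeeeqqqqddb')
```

['e', 'q']

A backreference is literal: `\1` must see the identical characters the first group matched.
Matches: at [0:6] match 'eeeeee', group 1 = 'e'; at [6:11] match 'qqqqd', group 1 = 'q'.
With a single group, `findall` returns only what that group captured — 2 items.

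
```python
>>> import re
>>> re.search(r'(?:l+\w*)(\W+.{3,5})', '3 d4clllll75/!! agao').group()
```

'lllll75/!! agao'

The match spans [5:20] → 'lllll75/!! agao'.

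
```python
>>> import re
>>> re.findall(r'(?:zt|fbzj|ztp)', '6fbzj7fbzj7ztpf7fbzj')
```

['fbzj', 'fbzj', 'zt', 'fbzj']

`|` is ordered: at each position the engine commits to the first alternative that works.
Scanning left to right: at [1:5] → 'fbzj'; at [6:10] → 'fbzj'; at [11:13] → 'zt'; at [16:20] → 'fbzj'.
Since nothing is captured, `findall` lists the 4 matched substrings directly.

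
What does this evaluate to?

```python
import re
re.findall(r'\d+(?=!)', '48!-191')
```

['48']

The positive lookaround only admits positions where the adjacent text matches; those characters stay outside the span.
Scanning left to right: at [0:2] → '48'.
Since nothing is captured, `findall` lists the 1 matched substring directly.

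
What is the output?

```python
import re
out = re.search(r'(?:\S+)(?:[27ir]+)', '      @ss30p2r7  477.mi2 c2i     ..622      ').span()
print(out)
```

(6, 15)

Pattern: one or more of a non-whitespace character (non-capturing group); then one or more of one of [27ir] (non-capturing group).
The match spans [6:15] → '@ss30p2r7'.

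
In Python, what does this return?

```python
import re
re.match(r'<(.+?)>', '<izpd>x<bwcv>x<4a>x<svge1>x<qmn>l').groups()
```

('izpd',)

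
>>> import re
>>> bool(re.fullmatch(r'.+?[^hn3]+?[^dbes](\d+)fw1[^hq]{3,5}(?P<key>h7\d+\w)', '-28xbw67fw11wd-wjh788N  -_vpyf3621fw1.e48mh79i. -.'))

`fullmatch` succeeds only if the pattern covers the string from start to end.
Here there's no way to consume every character, so the call returns None, and `bool(None)` is False.

False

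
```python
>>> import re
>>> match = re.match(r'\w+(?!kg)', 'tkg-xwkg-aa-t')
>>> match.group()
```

`(?!…)`/`(?<!…)` only lets a position through if the neighbouring text does NOT match; no characters are consumed.
`re.match` won't scan ahead — the pattern has to work from the very first character.
The match spans [0:3] → 'tkg'.

'tkg'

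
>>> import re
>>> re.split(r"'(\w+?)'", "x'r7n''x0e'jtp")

['x', 'r7n', '', 'x0e', 'jtp']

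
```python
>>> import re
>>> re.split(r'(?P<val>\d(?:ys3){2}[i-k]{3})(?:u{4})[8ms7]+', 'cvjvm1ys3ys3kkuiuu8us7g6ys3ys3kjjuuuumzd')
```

['cvjvm1ys3ys3kkuiuu8us7g', '6ys3ys3kjj', 'zd']

This matches a digit, then the literal 'ys3' repeated 2 times, then exactly 3 of a character in [i-k] (captured as 'val'); then exactly 4 of a literal 'u' (non-capturing group); then one or more of one of [8ms7].
With a capturing group present, the delimiter's captured portion is kept in the result list.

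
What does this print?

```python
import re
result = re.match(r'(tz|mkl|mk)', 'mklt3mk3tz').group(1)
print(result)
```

mkl

The match spans [0:3] → 'mkl'.
Captured: group 1 = 'mkl'.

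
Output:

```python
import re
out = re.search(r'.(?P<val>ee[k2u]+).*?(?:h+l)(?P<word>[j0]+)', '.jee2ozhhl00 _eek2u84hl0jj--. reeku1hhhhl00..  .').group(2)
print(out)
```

00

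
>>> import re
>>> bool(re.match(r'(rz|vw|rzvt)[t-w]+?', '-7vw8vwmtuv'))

False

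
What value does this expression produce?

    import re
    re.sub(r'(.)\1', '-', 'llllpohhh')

`\1` has to match the exact text group 1 already captured.
Matches: at [0:2] → 'll'; at [2:4] → 'll'; at [6:8] → 'hh'.
Each match is replaced by '-'.

'--po-h'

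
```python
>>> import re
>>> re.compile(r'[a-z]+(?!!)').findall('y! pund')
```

['pund']

A negative assertion filters positions out without eating any characters.
Walking the string: at [3:7] → 'pund'.
Since nothing is captured, `findall` lists the 1 matched substring directly.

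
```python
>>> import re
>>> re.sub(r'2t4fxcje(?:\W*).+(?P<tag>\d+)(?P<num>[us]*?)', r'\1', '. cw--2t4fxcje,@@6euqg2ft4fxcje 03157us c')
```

'. cw--7us c'

This matches the literal '2t4', then the literal 'fxc', then the literal 'je'; then zero or more of a non-word character (non-capturing group); then one or more of any character; then one or more of a digit (captured as 'tag'); then zero or more of one of [us] (lazy) (captured as 'num').
Matches: at [6:37] → '2t4fxcje,@@6euqg2ft4fxcje 03157'.
Each match is replaced using the text its own group 1 captured.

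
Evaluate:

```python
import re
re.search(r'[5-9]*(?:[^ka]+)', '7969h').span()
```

(0, 5)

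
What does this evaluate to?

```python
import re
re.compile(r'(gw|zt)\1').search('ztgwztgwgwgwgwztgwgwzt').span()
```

The backreference `\1` re-matches whatever the first group consumed, character for character.
The match spans [6:10] → 'gwgw'.

(6, 10)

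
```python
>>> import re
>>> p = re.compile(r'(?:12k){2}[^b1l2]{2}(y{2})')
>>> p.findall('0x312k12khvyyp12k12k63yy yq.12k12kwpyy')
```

Pattern: the literal '12k' repeated 2 times, then exactly 2 of any character except [b1l2]; then exactly 2 of a literal 'y' (captured).
`findall` collects group 1 from each match (3 total).

['yy', 'yy', 'yy']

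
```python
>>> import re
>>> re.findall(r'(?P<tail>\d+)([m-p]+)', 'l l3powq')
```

[('3', 'po')]

This matches one or more of a digit (captured as 'tail'); then one or more of a character in [m-p] (captured).
Matches: at [3:6] match '3po', groups = ('3', 'po').
2 groups means the one result is a tuple of 2 captured strings — 1 here.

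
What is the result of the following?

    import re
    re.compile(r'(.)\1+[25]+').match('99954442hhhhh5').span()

`match` is anchored at position 0; if the pattern doesn't fit there, it returns None.
The match spans [0:4] → '9995'.

(0, 4)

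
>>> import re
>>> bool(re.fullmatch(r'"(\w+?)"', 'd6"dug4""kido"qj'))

False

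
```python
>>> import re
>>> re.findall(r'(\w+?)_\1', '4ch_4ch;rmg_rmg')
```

`\1` has to match the exact text group 1 already captured.
Walking the string: at [0:7] match '4ch_4ch', group 1 = '4ch'; at [8:15] match 'rmg_rmg', group 1 = 'rmg'.
One capturing group, so `findall` returns just the captured substring from each match — 2 in all.

['4ch', 'rmg']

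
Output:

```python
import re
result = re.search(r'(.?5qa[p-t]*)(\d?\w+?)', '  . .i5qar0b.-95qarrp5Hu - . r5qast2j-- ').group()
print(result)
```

The pattern matches optionally any character, then the literal '5qa', then zero or more of a character in [p-t] (captured); then optionally a digit, then one or more of a word character (lazy) (captured).
`search` walks the string left to right and returns the first match it finds.
The match spans [5:12] → 'i5qar0b'.
Captured: group 1 = 'i5qar', group 2 = '0b'.

i5qar0b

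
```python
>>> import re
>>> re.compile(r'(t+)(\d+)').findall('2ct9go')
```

[('t', '9')]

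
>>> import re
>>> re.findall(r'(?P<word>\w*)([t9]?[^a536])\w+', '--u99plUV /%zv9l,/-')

[('', '-'), ('', '%')]

Pattern: zero or more of a word character (captured as 'word'); then optionally one of [t9], then any character except [a536] (captured); then one or more of a word character.
Multiple groups make `findall` return tuples — one 2-tuple for each match.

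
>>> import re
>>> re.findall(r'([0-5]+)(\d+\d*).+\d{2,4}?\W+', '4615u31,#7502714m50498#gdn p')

This matches one or more of a character in [0-5] (captured); then one or more of a digit, then zero or more of a digit (captured); then one or more of any character, then 2 to 4 of a digit (lazy), then one or more of a non-word character.
`findall` packs the 2 group values into a tuple for every match.

[('4', '615')]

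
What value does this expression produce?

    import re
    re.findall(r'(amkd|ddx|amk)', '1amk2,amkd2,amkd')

`|` is ordered: at each position the engine commits to the first alternative that works.
Walking the string: at [1:4] match 'amk', group 1 = 'amk'; at [6:10] match 'amkd', group 1 = 'amkd'; at [12:16] match 'amkd', group 1 = 'amkd'.
Because there's exactly one group, `findall` drops the full match and keeps group 1 from each hit.

['amk', 'amkd', 'amkd']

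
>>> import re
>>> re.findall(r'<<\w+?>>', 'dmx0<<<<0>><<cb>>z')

Matches: at [6:11] → '<<0>>'; at [11:17] → '<<cb>>'.
No capturing groups, so `findall` returns the 2 full match strings.

['<<0>>', '<<cb>>']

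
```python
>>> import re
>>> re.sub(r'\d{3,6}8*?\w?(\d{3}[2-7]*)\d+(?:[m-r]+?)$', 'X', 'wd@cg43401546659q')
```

'wd@cgX'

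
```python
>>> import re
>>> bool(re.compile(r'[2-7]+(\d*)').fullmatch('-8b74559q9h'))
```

This matches one or more of a character in [2-7]; then zero or more of a digit (captured).
For `fullmatch`, every character of the input must be accounted for by the pattern.
Here the pattern can't cover the whole string, so the call returns None, and `bool(None)` is False.

False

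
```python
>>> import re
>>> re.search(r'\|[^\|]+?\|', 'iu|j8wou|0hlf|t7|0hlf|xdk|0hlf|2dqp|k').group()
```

Unlike `match`, `search` isn't anchored — it looks for the pattern anywhere in the string.
The match spans [2:9] → '|j8wou|'.

'|j8wou|'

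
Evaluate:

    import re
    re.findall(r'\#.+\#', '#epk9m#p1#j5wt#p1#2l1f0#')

Scanning left to right: at [0:24] → '#epk9m#p1#j5wt#p1#2l1f0#'.
`findall` yields the raw match text (1 of them) because the pattern has no groups.

['#epk9m#p1#j5wt#p1#2l1f0#']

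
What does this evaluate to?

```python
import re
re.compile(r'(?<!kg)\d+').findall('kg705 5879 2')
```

['05', '5879', '2']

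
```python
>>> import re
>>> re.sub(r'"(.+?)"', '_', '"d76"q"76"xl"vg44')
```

Matches: at [0:5] → '"d76"'; at [6:10] → '"76"'.
Each match is replaced by '_'.

'_q_xl"vg44'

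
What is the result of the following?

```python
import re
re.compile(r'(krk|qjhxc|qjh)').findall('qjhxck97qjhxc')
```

['qjhxc', 'qjhxc']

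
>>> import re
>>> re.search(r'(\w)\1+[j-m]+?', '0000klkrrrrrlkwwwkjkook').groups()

('0',)

The backreference `\1` re-matches whatever the first group consumed, character for character.
Unlike `match`, `search` isn't anchored — it looks for the pattern anywhere in the string.
The match spans [0:5] → '0000k'.
Captured: group 1 = '0'.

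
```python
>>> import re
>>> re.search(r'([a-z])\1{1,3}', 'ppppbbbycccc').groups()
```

After group 1 captures some text, `\1` only succeeds where that same text appears again.
`re.search` scans for the first position where the pattern succeeds.
The match spans [0:4] → 'pppp'.
Captured: group 1 = 'p'.

('p',)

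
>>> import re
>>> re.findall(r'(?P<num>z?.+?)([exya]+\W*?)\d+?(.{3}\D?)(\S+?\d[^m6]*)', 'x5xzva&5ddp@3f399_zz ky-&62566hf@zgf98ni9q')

[('x5xzv', 'a&', 'ddp@', '3f399_zz ky-&')]

A `+?`/`*?`/`{m,n}?` starts at its minimum and grows only as far as needed for what follows to match.
With 4 capturing groups, `findall` returns a 4-tuple per match.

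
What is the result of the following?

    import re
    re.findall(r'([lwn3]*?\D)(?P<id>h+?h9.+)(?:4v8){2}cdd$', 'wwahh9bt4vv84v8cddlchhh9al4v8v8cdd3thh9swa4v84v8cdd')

`findall` packs the 2 group values into a tuple for every match.

[('wwa', 'hh9bt4vv84v8cddlchhh9al4v8v8cdd3thh9swa')]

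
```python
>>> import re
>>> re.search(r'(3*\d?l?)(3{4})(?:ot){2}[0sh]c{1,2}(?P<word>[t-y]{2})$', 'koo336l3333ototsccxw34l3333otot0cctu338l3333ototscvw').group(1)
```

'338l'

Pattern: zero or more of a literal '3', then optionally a digit, then optionally a literal 'l' (captured); then exactly 4 of a literal '3' (captured); then the literal 'ot' repeated 2 times, then one of [0sh], then 1 to 2 of the literal 'c'; then exactly 2 of a character in [t-y] (captured as 'word'); then anchored at the end.
`re.search` scans for the first position where the pattern succeeds.
The match spans [36:52] → '338l3333ototscvw'.
Captured: group 1 = '338l', group 2 = '3333', group 3 = 'vw'.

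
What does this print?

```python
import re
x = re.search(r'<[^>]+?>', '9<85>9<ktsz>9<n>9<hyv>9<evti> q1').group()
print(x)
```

<85>

The match spans [1:5] → '<85>'.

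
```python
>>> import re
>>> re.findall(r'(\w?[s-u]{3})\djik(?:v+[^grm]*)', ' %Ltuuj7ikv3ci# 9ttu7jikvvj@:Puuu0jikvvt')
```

This matches optionally a word character, then exactly 3 of a character in [s-u] (captured); then a digit, then the literal 'jik'; then one or more of the literal 'v', then zero or more of any character except [grm] (non-capturing group).
One capturing group, so `findall` returns just the captured substring from the one match — 1 in all.

['9ttu']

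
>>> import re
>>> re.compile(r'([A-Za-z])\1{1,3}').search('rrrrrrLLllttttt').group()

The backreference `\1` re-matches whatever the first group consumed, character for character.
The match spans [0:4] → 'rrrr'.

'rrrr'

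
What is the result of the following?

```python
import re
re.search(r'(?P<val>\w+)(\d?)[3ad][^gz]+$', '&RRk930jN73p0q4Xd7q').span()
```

Pattern: one or more of a word character (captured as 'val'); then optionally a digit (captured); then one of [3ad], then one or more of any character except [gz]; then anchored at the end.
Unlike `match`, `search` isn't anchored — it looks for the pattern anywhere in the string.
The match spans [1:19] → 'RRk930jN73p0q4Xd7q'.
Captured: group 1 = 'RRk930jN73p0q4X', group 2 = ''.

(1, 19)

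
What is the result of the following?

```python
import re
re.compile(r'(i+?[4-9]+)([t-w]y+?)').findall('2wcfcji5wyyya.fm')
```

[('i5', 'wy')]

Because the quantifier is non-greedy, it stops expanding at the earliest point where the rest of the pattern can succeed.
With 2 capturing groups, `findall` returns a 2-tuple per match.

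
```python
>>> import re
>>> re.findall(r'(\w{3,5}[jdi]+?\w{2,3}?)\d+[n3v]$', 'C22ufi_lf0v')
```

The pattern matches 3 to 5 of a word character, then one or more of one of [jdi] (lazy), then 2 to 3 of a word character (lazy) (captured); then one or more of a digit, then one of [n3v]; then anchored at the end.
Walking the string: at [0:11] match 'C22ufi_lf0v', group 1 = 'C22ufi_lf'.
One capturing group, so `findall` returns just the captured substring from the one match — 1 in all.

['C22ufi_lf']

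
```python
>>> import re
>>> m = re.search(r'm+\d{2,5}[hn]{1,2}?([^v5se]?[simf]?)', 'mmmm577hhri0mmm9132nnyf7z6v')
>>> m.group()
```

'mmmm577hh'

Pattern: one or more of a literal 'm', then 2 to 5 of a digit, then 1 to 2 of one of [hn] (lazy); then optionally any character except [v5se], then optionally one of [simf] (captured).
`re.search` scans for the first position where the pattern succeeds.
The match spans [0:9] → 'mmmm577hh'.
Captured: group 1 = 'h'.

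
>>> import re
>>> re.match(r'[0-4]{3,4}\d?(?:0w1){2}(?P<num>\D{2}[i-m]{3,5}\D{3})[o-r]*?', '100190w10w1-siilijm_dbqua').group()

'100190w10w1-siilijm_d'

The pattern matches 3 to 4 of a character in [0-4]; then optionally a digit, then the literal '0w1' repeated 2 times; then exactly 2 of a non-digit, then 3 to 5 of a character in [i-m], then exactly 3 of a non-digit (captured as 'num'); then zero or more of a character in [o-r] (lazy).
With `match`, the pattern is implicitly anchored at the beginning.
The match spans [0:21] → '100190w10w1-siilijm_d'.
Captured: group 1 = '-siilijm_d'.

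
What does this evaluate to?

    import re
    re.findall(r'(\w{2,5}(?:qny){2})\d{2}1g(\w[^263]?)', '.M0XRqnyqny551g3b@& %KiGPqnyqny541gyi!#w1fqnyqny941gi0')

[('M0XRqnyqny', '3b'), ('KiGPqnyqny', 'yi'), ('w1fqnyqny', 'i0')]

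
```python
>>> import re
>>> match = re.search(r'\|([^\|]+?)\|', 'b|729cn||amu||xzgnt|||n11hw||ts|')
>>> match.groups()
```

('729cn',)

The match spans [1:8] → '|729cn|'.
Captured: group 1 = '729cn'.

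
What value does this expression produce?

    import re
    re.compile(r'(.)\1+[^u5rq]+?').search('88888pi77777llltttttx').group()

After group 1 captures some text, `\1` only succeeds where that same text appears again.
`re.search` scans for the first position where the pattern succeeds.
The match spans [0:6] → '88888p'.
Captured: group 1 = '8'.

'88888p'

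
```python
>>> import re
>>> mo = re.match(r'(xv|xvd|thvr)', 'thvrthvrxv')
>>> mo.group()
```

'thvr'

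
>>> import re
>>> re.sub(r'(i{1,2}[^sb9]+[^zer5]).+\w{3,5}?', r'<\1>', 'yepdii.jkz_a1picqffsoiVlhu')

The pattern matches 1 to 2 of the literal 'i', then one or more of any character except [sb9], then any character except [zer5] (captured); then one or more of any character, then 3 to 5 of a word character (lazy).
Matches: at [4:26] → 'ii.jkz_a1picqffsoiVlhu'.
`\1` in the replacement pulls in group 1's text for each match.

'yepd<ii.jkz_a1picqffs>'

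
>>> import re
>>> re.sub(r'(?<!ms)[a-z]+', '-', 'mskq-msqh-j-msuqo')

'-------'

The negative lookaround is zero-width — it rules out positions where the adjacent text would match, without consuming anything.
Matches: at [0:4] → 'mskq'; at [5:9] → 'msqh'; at [10:11] → 'j'; at [12:17] → 'msuqo'.
Each match is replaced by '-'.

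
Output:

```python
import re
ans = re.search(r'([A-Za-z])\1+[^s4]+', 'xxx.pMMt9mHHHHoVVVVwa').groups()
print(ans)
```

('x',)

After group 1 captures some text, `\1` only succeeds where that same text appears again.
Unlike `match`, `search` isn't anchored — it looks for the pattern anywhere in the string.
The match spans [0:21] → 'xxx.pMMt9mHHHHoVVVVwa'.
Captured: group 1 = 'x'.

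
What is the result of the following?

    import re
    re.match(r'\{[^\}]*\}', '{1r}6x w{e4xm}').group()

`re.match` only tries the pattern at the start of the string.
The match spans [0:4] → '{1r}'.

'{1r}'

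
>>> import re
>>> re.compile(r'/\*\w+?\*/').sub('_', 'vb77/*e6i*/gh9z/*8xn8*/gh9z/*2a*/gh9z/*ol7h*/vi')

'vb77_gh9z_gh9z_gh9z_vi'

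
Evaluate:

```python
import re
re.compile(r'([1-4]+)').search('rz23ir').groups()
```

('23',)

The match spans [2:4] → '23'.
Captured: group 1 = '23'.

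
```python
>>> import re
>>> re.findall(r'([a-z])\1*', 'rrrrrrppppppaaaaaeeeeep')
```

['r', 'p', 'a', 'e', 'p']

`\1` is not a pattern — it's the concrete string captured by group 1, re-applied verbatim.
`findall` collects group 1 from each match (5 total).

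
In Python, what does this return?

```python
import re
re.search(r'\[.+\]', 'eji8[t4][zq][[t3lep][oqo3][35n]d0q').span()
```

The match spans [4:31] → '[t4][zq][[t3lep][oqo3][35n]'.

(4, 31)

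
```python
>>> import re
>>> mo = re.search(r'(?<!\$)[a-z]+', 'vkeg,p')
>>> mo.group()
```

'vkeg'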